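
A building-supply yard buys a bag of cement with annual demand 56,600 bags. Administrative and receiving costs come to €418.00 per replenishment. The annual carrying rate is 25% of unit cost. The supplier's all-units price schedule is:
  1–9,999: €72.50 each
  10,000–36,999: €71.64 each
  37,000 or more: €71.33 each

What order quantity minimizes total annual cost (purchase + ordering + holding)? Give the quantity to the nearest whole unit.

Q* ≈ 1,616 bags

Holding cost per unit per year at price C is H = 0.25·C.
For each price level, check whether its EOQ is feasible; otherwise the best quantity at that price is the breakpoint.
EOQ at €72.50 = 1615.7 (feasible in tier 1): TC = 56,600×€72.50 + (56,600/1615.7)×418 + (1615.7/2)×0.25×€72.50 = €4,132,785.35.
EOQ at €71.64 = 1625.4 < 10000, so use break Q=10000: TC = 56,600×€71.64 + (56,600/10000.0)×418 + (10000.0/2)×0.25×€71.64 = €4,146,739.88.
EOQ at €71.33 = 1628.9 < 37000, so use break Q=37000: TC = 56,600×€71.33 + (56,600/37000.0)×418 + (37000.0/2)×0.25×€71.33 = €4,367,818.68.
Lowest total cost is €4,132,785.35 at Q = 1615.7.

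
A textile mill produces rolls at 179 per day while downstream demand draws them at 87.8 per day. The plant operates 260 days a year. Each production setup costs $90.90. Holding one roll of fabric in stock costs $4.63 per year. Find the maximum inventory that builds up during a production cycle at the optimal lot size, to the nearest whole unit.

Annual demand D = 87.8 × 260 = 22,828.
Production build-up factor (1 − d/p) = 1 − 87.8/179 = 0.5095.
Q* = √(2DS / (H(1 − d/p))) = √(2 × 22,828 × 90.9 / (4.63 × 0.5095)).
= √(4,150,130.4 / 2.359) ≈ 1326.385.
Maximum inventory = Q*(1 − d/p) = 1326.385 × 0.5095 ≈ 675.789.

I_max ≈ 676 rolls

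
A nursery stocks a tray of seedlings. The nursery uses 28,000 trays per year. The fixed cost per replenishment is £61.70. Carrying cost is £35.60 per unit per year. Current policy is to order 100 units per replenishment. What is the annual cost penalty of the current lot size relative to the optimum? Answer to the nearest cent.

Extra cost ≈ £7,965.23 per year

EOQ = √(2DS/H) = √(2 × 28,000 × 61.7 / 35.6) ≈ 311.54.
Cost at Q* = (D/Q*)S + (Q*/2)H = √(2DSH) ≈ £11,090.77.
Cost at Q = 100: (28,000/100)×61.7 + (100/2)×35.6 = £17,276.00 + £1,780.00 = £19,056.00.
Excess = £19,056.00 − £11,090.77 = £7,965.23.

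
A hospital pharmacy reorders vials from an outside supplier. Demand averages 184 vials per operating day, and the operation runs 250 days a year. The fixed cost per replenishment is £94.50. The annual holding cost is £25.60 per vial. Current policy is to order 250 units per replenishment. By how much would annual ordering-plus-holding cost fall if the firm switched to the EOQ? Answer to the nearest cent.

Extra cost ≈ £5,669.34 per year

Annual demand D = 184 × 250 = 46,000.
EOQ = √(2DS/H) = √(2 × 46,000 × 94.5 / 25.6) ≈ 582.76.
Cost at Q* = (D/Q*)S + (Q*/2)H = √(2DSH) ≈ £14,918.66.
Cost at Q = 250: (46,000/250)×94.5 + (250/2)×25.6 = £17,388.00 + £3,200.00 = £20,588.00.
Excess = £20,588.00 − £14,918.66 = £5,669.34.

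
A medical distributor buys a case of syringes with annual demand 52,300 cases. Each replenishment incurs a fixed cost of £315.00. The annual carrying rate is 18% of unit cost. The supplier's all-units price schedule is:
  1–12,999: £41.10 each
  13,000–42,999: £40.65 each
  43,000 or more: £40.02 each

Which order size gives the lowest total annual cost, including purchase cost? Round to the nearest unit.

Q* ≈ 2,110 cases

Holding cost per unit per year at price C is H = 0.18·C.
For each price level, check whether its EOQ is feasible; otherwise the best quantity at that price is the breakpoint.
EOQ at £41.10 = 2110.4 (feasible in tier 1): TC = 52,300×£41.10 + (52,300/2110.4)×315 + (2110.4/2)×0.18×£41.10 = £2,165,142.71.
EOQ at £40.65 = 2122.0 < 13000, so use break Q=13000: TC = 52,300×£40.65 + (52,300/13000.0)×315 + (13000.0/2)×0.18×£40.65 = £2,174,822.77.
EOQ at £40.02 = 2138.7 < 43000, so use break Q=43000: TC = 52,300×£40.02 + (52,300/43000.0)×315 + (43000.0/2)×0.18×£40.02 = £2,248,306.53.
Lowest total cost is £2,165,142.71 at Q = 2110.4.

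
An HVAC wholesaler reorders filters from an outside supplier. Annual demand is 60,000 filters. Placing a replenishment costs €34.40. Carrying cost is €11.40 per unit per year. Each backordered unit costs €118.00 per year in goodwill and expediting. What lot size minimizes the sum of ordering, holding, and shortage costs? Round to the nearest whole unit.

With planned backorders, Q* = √(2DS/H) · √((H+B)/B).
√(2DS/H) = √(2 × 60,000 × 34.4 / 11.4) = 601.752.
√((H+B)/B) = √((11.4+118)/118) = 1.0472.
Q* ≈ 630.149.

Q* ≈ 630 filters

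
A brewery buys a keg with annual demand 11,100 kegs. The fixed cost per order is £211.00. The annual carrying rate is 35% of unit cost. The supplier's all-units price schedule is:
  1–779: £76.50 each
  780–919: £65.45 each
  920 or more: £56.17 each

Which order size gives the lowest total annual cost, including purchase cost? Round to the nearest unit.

Holding cost per unit per year at price C is H = 0.35·C.
Candidates are each tier's EOQ (if it falls in that tier) and each price-break quantity.
EOQ at £76.50 = 418.3 (feasible in tier 1): TC = 11,100×£76.50 + (11,100/418.3)×211 + (418.3/2)×0.35×£76.50 = £860,349.08.
EOQ at £65.45 = 452.2 < 780, so use break Q=780: TC = 11,100×£65.45 + (11,100/780.0)×211 + (780.0/2)×0.35×£65.45 = £738,431.62.
EOQ at £56.17 = 488.1 < 920, so use break Q=920: TC = 11,100×£56.17 + (11,100/920.0)×211 + (920.0/2)×0.35×£56.17 = £635,076.13.
Lowest total cost is £635,076.13 at Q = 920.0.

Q* ≈ 920 kegs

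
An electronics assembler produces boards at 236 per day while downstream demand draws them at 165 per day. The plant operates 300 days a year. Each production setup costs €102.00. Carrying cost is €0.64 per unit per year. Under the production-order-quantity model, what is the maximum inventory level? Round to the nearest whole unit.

I_max ≈ 2,179 boards

Annual demand D = 165 × 300 = 49,500.
Production build-up factor (1 − d/p) = 1 − 165/236 = 0.3008.
Q* = √(2DS / (H(1 − d/p))) = √(2 × 49,500 × 102 / (0.64 × 0.3008)).
= √(10,098,000 / 0.1925) ≈ 7241.933.
Maximum inventory = Q*(1 − d/p) = 7241.933 × 0.3008 ≈ 2178.717.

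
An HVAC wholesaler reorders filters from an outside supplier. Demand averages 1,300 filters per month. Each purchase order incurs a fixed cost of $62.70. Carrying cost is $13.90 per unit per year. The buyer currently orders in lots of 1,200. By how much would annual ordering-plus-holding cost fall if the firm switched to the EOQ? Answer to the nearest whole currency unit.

Annual demand D = 1,300 × 12 = 15,600.
EOQ = √(2DS/H) = √(2 × 15,600 × 62.7 / 13.9) ≈ 375.15.
Cost at Q* = (D/Q*)S + (Q*/2)H = √(2DSH) ≈ $5,214.57.
Cost at Q = 1,200: (15,600/1,200)×62.7 + (1,200/2)×13.9 = $815.10 + $8,340.00 = $9,155.10.
Excess = $9,155.10 − $5,214.57 = $3,940.53.

Extra cost ≈ $3,941 per year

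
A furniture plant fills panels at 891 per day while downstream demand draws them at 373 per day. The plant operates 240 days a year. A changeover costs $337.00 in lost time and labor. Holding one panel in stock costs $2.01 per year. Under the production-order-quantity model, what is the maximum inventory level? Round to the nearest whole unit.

Annual demand D = 373 × 240 = 89,520.
Production build-up factor (1 − d/p) = 1 − 373/891 = 0.5814.
Q* = √(2DS / (H(1 − d/p))) = √(2 × 89,520 × 337 / (2.01 × 0.5814)).
= √(60,336,480 / 1.1686) ≈ 7185.648.
Maximum inventory = Q*(1 − d/p) = 7185.648 × 0.5814 ≈ 4177.515.

I_max ≈ 4,178 panels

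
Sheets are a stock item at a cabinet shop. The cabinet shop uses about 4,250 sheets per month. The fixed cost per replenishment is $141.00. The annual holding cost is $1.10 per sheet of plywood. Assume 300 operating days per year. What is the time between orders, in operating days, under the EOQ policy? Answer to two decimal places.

Annual demand D = 4,250 × 12 = 51,000.
The optimal lot size = √(2DS/H) = √(2 × 51,000 × 141 / 1.1) ≈ 3615.87.
Cycle time = Q*/D × 300 = 3615.87 / 51,000 × 300 ≈ 21.270 days.

T ≈ 21.27 days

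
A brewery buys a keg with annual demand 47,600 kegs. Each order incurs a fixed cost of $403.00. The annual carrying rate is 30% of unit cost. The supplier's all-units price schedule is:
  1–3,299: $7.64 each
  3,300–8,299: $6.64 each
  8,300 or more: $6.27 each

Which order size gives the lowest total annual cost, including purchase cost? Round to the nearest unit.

Holding cost per unit per year at price C is H = 0.30·C.
For each price level, check whether its EOQ is feasible; otherwise the best quantity at that price is the breakpoint.
Tier 1 ($7.64): EOQ = 4091.3 exceeds tier's upper bound 3299, so this tier is dominated.
EOQ at $6.64 = 4388.6 (feasible in tier 2): TC = 47,600×$6.64 + (47,600/4388.6)×403 + (4388.6/2)×0.30×$6.64 = $324,806.10.
EOQ at $6.27 = 4516.2 < 8300, so use break Q=8300: TC = 47,600×$6.27 + (47,600/8300.0)×403 + (8300.0/2)×0.30×$6.27 = $308,569.33.
Lowest total cost is $308,569.33 at Q = 8300.0.

Q* ≈ 8,300 kegs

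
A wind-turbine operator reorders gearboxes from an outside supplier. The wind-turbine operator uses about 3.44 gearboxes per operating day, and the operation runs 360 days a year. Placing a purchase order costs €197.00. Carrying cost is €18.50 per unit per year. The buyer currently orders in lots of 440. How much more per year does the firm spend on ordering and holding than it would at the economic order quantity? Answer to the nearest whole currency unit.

Extra cost ≈ €1,620 per year

Annual demand D = 3.44 × 360 = 1,238.4.
EOQ = √(2DS/H) = √(2 × 1,238.4 × 197 / 18.5) ≈ 162.40.
Cost at Q* = (D/Q*)S + (Q*/2)H = √(2DSH) ≈ €3,004.45.
Cost at Q = 440: (1,238.4/440)×197 + (440/2)×18.5 = €554.47 + €4,070.00 = €4,624.47.
Excess = €4,624.47 − €3,004.45 = €1,620.02.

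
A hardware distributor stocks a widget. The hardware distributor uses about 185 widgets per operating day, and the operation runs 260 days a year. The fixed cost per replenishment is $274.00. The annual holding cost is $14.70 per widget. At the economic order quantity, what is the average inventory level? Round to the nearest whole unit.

Average inventory ≈ 670 widgets

Annual demand D = 185 × 260 = 48,100.
EOQ = √(2DS/H) = √(2 × 48,100 × 274 / 14.7) ≈ 1339.07.
Average inventory = Q*/2 ≈ 1339.07 / 2 = 669.536.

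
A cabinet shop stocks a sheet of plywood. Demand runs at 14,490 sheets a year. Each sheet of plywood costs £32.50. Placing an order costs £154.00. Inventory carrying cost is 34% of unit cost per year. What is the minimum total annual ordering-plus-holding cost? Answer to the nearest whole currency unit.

TC* ≈ £7,022

Holding cost H = 0.34 × £32.50 = £11.0500 per unit per year.
Q* = √(2DS/H) = √(2 × 14,490 × 154 / 11.05) ≈ 635.52.
At the optimum the two cost components are equal, so total cost = 2·(Q*/2)H = Q*·H.
Minimum total = √(2DSH) = √(2 × 14,490 × 154 × 11.05) ≈ 7022.483.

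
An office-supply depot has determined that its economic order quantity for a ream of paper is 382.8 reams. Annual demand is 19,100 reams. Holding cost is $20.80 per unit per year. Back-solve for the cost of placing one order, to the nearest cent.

Squaring Q* = √(2DS/H) gives Q*² = 2DS/H.
From Q* = √(2DS/H): S = Q*²H / (2D) = 382.8² × 20.8 / (2 × 19,100) = 79.7891.

S ≈ $79.79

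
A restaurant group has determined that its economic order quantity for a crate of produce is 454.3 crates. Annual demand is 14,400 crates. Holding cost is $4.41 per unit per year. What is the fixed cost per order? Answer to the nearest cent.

Invert the EOQ relation Q*² = 2DS/H.
From Q* = √(2DS/H): S = Q*²H / (2D) = 454.3² × 4.41 / (2 × 14,400) = 31.6032.

S ≈ $31.60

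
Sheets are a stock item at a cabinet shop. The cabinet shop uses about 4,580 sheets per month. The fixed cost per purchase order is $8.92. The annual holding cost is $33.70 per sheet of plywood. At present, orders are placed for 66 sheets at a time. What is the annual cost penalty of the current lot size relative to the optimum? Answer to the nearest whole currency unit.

Annual demand D = 4,580 × 12 = 54,960.
EOQ = √(2DS/H) = √(2 × 54,960 × 8.92 / 33.7) ≈ 170.57.
Cost at Q* = (D/Q*)S + (Q*/2)H = √(2DSH) ≈ $5,748.25.
Cost at Q = 66: (54,960/66)×8.92 + (66/2)×33.7 = $7,427.93 + $1,112.10 = $8,540.03.
Excess = $8,540.03 − $5,748.25 = $2,791.78.

Extra cost ≈ $2,792 per year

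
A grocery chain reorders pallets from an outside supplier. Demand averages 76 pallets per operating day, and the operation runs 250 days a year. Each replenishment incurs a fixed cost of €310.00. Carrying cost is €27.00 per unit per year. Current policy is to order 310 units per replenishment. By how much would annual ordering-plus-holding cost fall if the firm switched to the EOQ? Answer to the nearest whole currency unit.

Extra cost ≈ €5,351 per year

Annual demand D = 76 × 250 = 19,000.
EOQ = √(2DS/H) = √(2 × 19,000 × 310 / 27) ≈ 660.53.
Cost at Q* = (D/Q*)S + (Q*/2)H = √(2DSH) ≈ €17,834.24.
Cost at Q = 310: (19,000/310)×310 + (310/2)×27 = €19,000.00 + €4,185.00 = €23,185.00.
Excess = €23,185.00 − €17,834.24 = €5,350.76.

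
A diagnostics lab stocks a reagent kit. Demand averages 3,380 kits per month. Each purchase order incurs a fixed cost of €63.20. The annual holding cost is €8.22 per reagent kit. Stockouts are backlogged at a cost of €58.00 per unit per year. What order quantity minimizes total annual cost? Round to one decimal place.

Q* ≈ 843.9 kits

Annual demand D = 3,380 × 12 = 40,560.
With planned backorders, Q* = √(2DS/H) · √((H+B)/B).
√(2DS/H) = √(2 × 40,560 × 63.2 / 8.22) = 789.744.
√((H+B)/B) = √((8.22+58)/58) = 1.0685.
Q* ≈ 843.854.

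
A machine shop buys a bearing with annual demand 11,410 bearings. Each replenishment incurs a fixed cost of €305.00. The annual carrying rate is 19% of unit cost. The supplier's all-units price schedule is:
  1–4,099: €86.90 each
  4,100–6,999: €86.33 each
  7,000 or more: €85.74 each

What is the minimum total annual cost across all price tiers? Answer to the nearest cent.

Holding cost per unit per year at price C is H = 0.19·C.
Evaluate total cost at each tier's feasible EOQ or, if the EOQ is below the tier, at the tier's minimum quantity.
EOQ at €86.90 = 649.3 (feasible in tier 1): TC = 11,410×€86.90 + (11,410/649.3)×305 + (649.3/2)×0.19×€86.90 = €1,002,248.99.
EOQ at €86.33 = 651.4 < 4100, so use break Q=4100: TC = 11,410×€86.33 + (11,410/4100.0)×305 + (4100.0/2)×0.19×€86.33 = €1,019,499.63.
EOQ at €85.74 = 653.6 < 7000, so use break Q=7000: TC = 11,410×€85.74 + (11,410/7000.0)×305 + (7000.0/2)×0.19×€85.74 = €1,035,807.65.
Lowest total cost among the candidates is at Q = 649.3.

TC* ≈ €1,002,248.99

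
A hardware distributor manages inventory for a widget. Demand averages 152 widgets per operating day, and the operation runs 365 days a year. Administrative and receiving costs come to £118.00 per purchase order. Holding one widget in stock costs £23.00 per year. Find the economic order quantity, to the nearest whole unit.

Annual demand D = 152 × 365 = 55,480.
EOQ = √(2DS / H) = √(2 × 55,480 × 118 / 23).
= √(13,093,280 / 23) = √569,273.0435 ≈ 754.502.

Q* ≈ 755 widgets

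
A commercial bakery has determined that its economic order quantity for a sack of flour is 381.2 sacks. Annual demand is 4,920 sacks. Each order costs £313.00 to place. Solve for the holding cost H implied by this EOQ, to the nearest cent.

Invert the EOQ relation Q*² = 2DS/H.
From Q* = √(2DS/H): H = 2DS / Q*² = 2 × 4,920 × 313 / 381.2² = 21.1950.

H ≈ £21.20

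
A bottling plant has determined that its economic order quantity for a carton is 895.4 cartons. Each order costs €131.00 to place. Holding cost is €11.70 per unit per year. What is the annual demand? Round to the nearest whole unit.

D ≈ 35,803 cartons per year

Invert the EOQ relation Q*² = 2DS/H.
From Q* = √(2DS/H): D = Q*²H / (2S) = 895.4² × 11.7 / (2 × 131) = 35802.945.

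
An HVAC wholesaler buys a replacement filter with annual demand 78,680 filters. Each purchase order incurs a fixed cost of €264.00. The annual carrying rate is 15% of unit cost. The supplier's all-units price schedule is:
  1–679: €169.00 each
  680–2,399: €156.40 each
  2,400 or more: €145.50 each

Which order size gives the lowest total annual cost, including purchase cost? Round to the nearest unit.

Holding cost per unit per year at price C is H = 0.15·C.
Candidates are each tier's EOQ (if it falls in that tier) and each price-break quantity.
Tier 1 (€169.00): EOQ = 1280.1 exceeds tier's upper bound 679, so this tier is dominated.
EOQ at €156.40 = 1330.7 (feasible in tier 2): TC = 78,680×€156.40 + (78,680/1330.7)×264 + (1330.7/2)×0.15×€156.40 = €12,336,770.58.
EOQ at €145.50 = 1379.7 < 2400, so use break Q=2400: TC = 78,680×€145.50 + (78,680/2400.0)×264 + (2400.0/2)×0.15×€145.50 = €11,482,784.80.
Lowest total cost is €11,482,784.80 at Q = 2400.0.

Q* ≈ 2,400 filters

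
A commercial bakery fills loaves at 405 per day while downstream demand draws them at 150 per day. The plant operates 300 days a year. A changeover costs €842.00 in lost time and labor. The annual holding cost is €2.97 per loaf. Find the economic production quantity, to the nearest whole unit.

Annual demand D = 150 × 300 = 45,000.
Production build-up factor (1 − d/p) = 1 − 150/405 = 0.6296.
Q* = √(2DS / (H(1 − d/p))) = √(2 × 45,000 × 842 / (2.97 × 0.6296)).
= √(75,780,000 / 1.87) ≈ 6365.851.

Q* ≈ 6,366 loaves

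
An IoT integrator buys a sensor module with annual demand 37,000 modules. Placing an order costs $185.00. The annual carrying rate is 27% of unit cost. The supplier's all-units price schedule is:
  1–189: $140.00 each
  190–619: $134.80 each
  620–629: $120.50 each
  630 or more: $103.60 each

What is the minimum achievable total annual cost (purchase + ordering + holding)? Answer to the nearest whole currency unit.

TC* ≈ $3,852,769

Holding cost per unit per year at price C is H = 0.27·C.
For each price level, check whether its EOQ is feasible; otherwise the best quantity at that price is the breakpoint.
Tier 1 ($140.00): EOQ = 601.8 exceeds tier's upper bound 189, so this tier is dominated.
EOQ at $134.80 = 613.3 (feasible in tier 2): TC = 37,000×$134.80 + (37,000/613.3)×185 + (613.3/2)×0.27×$134.80 = $5,009,921.77.
Tier 3 ($120.50): EOQ = 648.7 exceeds tier's upper bound 629, so this tier is dominated.
EOQ at $103.60 = 699.6 (feasible in tier 4): TC = 37,000×$103.60 + (37,000/699.6)×185 + (699.6/2)×0.27×$103.60 = $3,852,768.77.
Lowest total cost among the candidates is at Q = 699.6.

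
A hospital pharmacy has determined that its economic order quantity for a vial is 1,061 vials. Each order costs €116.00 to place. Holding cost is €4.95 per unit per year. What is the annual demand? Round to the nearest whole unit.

Invert the EOQ relation Q*² = 2DS/H.
From Q* = √(2DS/H): D = Q*²H / (2S) = 1,061² × 4.95 / (2 × 116) = 24018.616.

D ≈ 24,019 vials per year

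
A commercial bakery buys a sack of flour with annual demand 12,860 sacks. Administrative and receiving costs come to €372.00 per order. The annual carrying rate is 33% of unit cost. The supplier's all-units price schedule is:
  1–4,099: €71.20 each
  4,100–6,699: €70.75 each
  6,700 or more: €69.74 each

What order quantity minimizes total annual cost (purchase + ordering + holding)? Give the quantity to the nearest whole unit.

Holding cost per unit per year at price C is H = 0.33·C.
Candidates are each tier's EOQ (if it falls in that tier) and each price-break quantity.
EOQ at €71.20 = 638.1 (feasible in tier 1): TC = 12,860×€71.20 + (12,860/638.1)×372 + (638.1/2)×0.33×€71.20 = €930,625.53.
EOQ at €70.75 = 640.2 < 4100, so use break Q=4100: TC = 12,860×€70.75 + (12,860/4100.0)×372 + (4100.0/2)×0.33×€70.75 = €958,874.18.
EOQ at €69.74 = 644.8 < 6700, so use break Q=6700: TC = 12,860×€69.74 + (12,860/6700.0)×372 + (6700.0/2)×0.33×€69.74 = €974,667.99.
Lowest total cost is €930,625.53 at Q = 638.1.

Q* ≈ 638 sacks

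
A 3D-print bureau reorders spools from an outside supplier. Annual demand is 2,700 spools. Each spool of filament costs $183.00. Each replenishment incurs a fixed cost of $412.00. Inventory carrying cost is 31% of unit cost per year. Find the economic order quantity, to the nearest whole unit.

Holding cost H = 0.31 × $183.00 = $56.7300 per unit per year.
EOQ = √(2DS / H) = √(2 × 2,700 × 412 / 56.73).
= √(2,224,800 / 56.73) = √39,217.3453 ≈ 198.034.

Q* ≈ 198 spools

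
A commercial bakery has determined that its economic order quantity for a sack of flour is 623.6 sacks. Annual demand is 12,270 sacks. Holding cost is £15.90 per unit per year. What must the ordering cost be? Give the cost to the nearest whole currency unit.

S ≈ £252

The basic EOQ model gives Q* = √(2DS/H); rearrange for the unknown.
From Q* = √(2DS/H): S = Q*²H / (2D) = 623.6² × 15.9 / (2 × 12,270) = 251.9618.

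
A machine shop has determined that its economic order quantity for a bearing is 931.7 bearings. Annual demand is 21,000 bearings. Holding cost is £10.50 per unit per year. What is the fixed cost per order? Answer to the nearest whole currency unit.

S ≈ £217

The basic EOQ model gives Q* = √(2DS/H); rearrange for the unknown.
From Q* = √(2DS/H): S = Q*²H / (2D) = 931.7² × 10.5 / (2 × 21,000) = 217.0162.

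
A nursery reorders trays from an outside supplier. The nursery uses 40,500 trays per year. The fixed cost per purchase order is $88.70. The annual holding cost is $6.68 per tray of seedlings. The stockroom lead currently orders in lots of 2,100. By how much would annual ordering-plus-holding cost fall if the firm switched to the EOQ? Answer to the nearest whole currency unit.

Extra cost ≈ $1,797 per year

EOQ = √(2DS/H) = √(2 × 40,500 × 88.7 / 6.68) ≈ 1037.09.
Cost at Q* = (D/Q*)S + (Q*/2)H = √(2DSH) ≈ $6,927.76.
Cost at Q = 2,100: (40,500/2,100)×88.7 + (2,100/2)×6.68 = $1,710.64 + $7,014.00 = $8,724.64.
Excess = $8,724.64 − $6,927.76 = $1,796.89.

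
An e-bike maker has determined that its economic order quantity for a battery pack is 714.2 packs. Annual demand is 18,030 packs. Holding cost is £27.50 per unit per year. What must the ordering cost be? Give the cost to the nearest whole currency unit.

S ≈ £389

The basic EOQ model gives Q* = √(2DS/H); rearrange for the unknown.
From Q* = √(2DS/H): S = Q*²H / (2D) = 714.2² × 27.5 / (2 × 18,030) = 388.9974.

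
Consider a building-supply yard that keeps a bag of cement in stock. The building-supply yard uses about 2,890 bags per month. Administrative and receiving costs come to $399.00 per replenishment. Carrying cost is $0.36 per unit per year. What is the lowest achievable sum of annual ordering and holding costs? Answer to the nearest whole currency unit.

Annual demand D = 2,890 × 12 = 34,680.
The optimal lot size = √(2DS/H) = √(2 × 34,680 × 399 / 0.36) ≈ 8767.78.
At the optimum the two cost components are equal, so total cost = 2·(Q*/2)H = Q*·H.
Minimum total = √(2DSH) = √(2 × 34,680 × 399 × 0.36) ≈ 3156.401.

TC* ≈ $3,156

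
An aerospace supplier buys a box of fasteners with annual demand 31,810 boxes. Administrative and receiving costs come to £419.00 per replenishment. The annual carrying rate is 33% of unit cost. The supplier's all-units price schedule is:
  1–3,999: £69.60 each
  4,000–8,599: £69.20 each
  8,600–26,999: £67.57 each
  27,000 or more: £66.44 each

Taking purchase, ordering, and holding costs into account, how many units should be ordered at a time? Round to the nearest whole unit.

Holding cost per unit per year at price C is H = 0.33·C.
Evaluate total cost at each tier's feasible EOQ or, if the EOQ is below the tier, at the tier's minimum quantity.
EOQ at £69.60 = 1077.3 (feasible in tier 1): TC = 31,810×£69.60 + (31,810/1077.3)×419 + (1077.3/2)×0.33×£69.60 = £2,238,719.75.
EOQ at £69.20 = 1080.4 < 4000, so use break Q=4000: TC = 31,810×£69.20 + (31,810/4000.0)×419 + (4000.0/2)×0.33×£69.20 = £2,250,256.10.
EOQ at £67.57 = 1093.4 < 8600, so use break Q=8600: TC = 31,810×£67.57 + (31,810/8600.0)×419 + (8600.0/2)×0.33×£67.57 = £2,246,833.34.
EOQ at £66.44 = 1102.6 < 27000, so use break Q=27000: TC = 31,810×£66.44 + (31,810/27000.0)×419 + (27000.0/2)×0.33×£66.44 = £2,409,940.24.
Lowest total cost is £2,238,719.75 at Q = 1077.3.

Q* ≈ 1,077 boxes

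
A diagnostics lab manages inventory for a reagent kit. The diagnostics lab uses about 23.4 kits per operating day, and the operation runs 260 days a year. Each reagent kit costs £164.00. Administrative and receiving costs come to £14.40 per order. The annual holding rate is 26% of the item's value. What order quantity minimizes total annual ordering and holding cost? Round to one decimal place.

Annual demand D = 23.4 × 260 = 6,084.
Holding cost H = 0.26 × £164.00 = £42.6400 per unit per year.
EOQ = √(2DS / H) = √(2 × 6,084 × 14.4 / 42.64).
= √(175,219.2 / 42.64) = √4,109.2683 ≈ 64.104.

Q* ≈ 64.1 kits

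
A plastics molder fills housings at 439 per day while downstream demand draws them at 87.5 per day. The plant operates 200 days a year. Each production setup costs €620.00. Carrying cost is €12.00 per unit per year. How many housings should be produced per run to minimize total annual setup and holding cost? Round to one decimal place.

Q* ≈ 1,502.8 housings

Annual demand D = 87.5 × 200 = 17,500.
Production build-up factor (1 − d/p) = 1 − 87.5/439 = 0.8007.
Q* = √(2DS / (H(1 − d/p))) = √(2 × 17,500 × 620 / (12 × 0.8007)).
= √(21,700,000 / 9.6082) ≈ 1502.826.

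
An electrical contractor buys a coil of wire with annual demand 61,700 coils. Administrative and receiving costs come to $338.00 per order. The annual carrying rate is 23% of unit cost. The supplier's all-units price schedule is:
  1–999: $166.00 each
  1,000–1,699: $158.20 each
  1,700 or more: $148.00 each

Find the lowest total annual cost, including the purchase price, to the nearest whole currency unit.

TC* ≈ $9,172,801

Holding cost per unit per year at price C is H = 0.23·C.
For each price level, check whether its EOQ is feasible; otherwise the best quantity at that price is the breakpoint.
Tier 1 ($166.00): EOQ = 1045.2 exceeds tier's upper bound 999, so this tier is dominated.
EOQ at $158.20 = 1070.7 (feasible in tier 2): TC = 61,700×$158.20 + (61,700/1070.7)×338 + (1070.7/2)×0.23×$158.20 = $9,799,896.78.
EOQ at $148.00 = 1106.9 < 1700, so use break Q=1700: TC = 61,700×$148.00 + (61,700/1700.0)×338 + (1700.0/2)×0.23×$148.00 = $9,172,801.41.
Lowest total cost among the candidates is at Q = 1700.0.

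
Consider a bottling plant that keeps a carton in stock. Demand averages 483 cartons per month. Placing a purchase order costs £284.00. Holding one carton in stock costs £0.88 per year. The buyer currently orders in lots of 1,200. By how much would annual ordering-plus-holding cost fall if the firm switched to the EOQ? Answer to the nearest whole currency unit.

Annual demand D = 483 × 12 = 5,796.
EOQ = √(2DS/H) = √(2 × 5,796 × 284 / 0.88) ≈ 1934.18.
Cost at Q* = (D/Q*)S + (Q*/2)H = √(2DSH) ≈ £1,702.08.
Cost at Q = 1,200: (5,796/1,200)×284 + (1,200/2)×0.88 = £1,371.72 + £528.00 = £1,899.72.
Excess = £1,899.72 − £1,702.08 = £197.64.

Extra cost ≈ £198 per year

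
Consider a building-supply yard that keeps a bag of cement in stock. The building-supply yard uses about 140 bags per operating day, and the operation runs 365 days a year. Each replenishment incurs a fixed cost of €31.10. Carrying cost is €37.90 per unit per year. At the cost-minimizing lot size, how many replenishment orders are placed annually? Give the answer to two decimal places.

N ≈ 176.46 orders per year

Annual demand D = 140 × 365 = 51,100.
The optimal lot size = √(2DS/H) = √(2 × 51,100 × 31.1 / 37.9) ≈ 289.59.
Orders per year = D / Q* = 51,100 / 289.59 ≈ 176.455.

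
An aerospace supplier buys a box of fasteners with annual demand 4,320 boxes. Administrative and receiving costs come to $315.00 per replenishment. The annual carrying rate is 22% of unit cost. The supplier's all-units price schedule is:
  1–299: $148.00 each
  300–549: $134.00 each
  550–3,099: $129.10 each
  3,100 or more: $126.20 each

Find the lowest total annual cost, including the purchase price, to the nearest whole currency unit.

TC* ≈ $567,997

Holding cost per unit per year at price C is H = 0.22·C.
Evaluate total cost at each tier's feasible EOQ or, if the EOQ is below the tier, at the tier's minimum quantity.
EOQ at $148.00 = 289.1 (feasible in tier 1): TC = 4,320×$148.00 + (4,320/289.1)×315 + (289.1/2)×0.22×$148.00 = $648,773.57.
EOQ at $134.00 = 303.8 (feasible in tier 2): TC = 4,320×$134.00 + (4,320/303.8)×315 + (303.8/2)×0.22×$134.00 = $587,837.27.
EOQ at $129.10 = 309.6 < 550, so use break Q=550: TC = 4,320×$129.10 + (4,320/550.0)×315 + (550.0/2)×0.22×$129.10 = $567,996.73.
EOQ at $126.20 = 313.1 < 3100, so use break Q=3100: TC = 4,320×$126.20 + (4,320/3100.0)×315 + (3100.0/2)×0.22×$126.20 = $588,657.17.
Lowest total cost among the candidates is at Q = 550.0.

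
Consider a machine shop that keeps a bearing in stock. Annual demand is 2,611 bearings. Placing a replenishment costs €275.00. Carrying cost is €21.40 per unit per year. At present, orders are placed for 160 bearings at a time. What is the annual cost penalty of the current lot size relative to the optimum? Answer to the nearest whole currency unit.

Extra cost ≈ €656 per year

EOQ = √(2DS/H) = √(2 × 2,611 × 275 / 21.4) ≈ 259.05.
Cost at Q* = (D/Q*)S + (Q*/2)H = √(2DSH) ≈ €5,543.60.
Cost at Q = 160: (2,611/160)×275 + (160/2)×21.4 = €4,487.66 + €1,712.00 = €6,199.66.
Excess = €6,199.66 − €5,543.60 = €656.06.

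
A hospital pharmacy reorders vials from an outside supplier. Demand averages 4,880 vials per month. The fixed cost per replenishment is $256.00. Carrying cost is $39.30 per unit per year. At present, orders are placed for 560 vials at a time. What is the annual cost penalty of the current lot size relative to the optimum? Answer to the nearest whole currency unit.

Annual demand D = 4,880 × 12 = 58,560.
EOQ = √(2DS/H) = √(2 × 58,560 × 256 / 39.3) ≈ 873.45.
Cost at Q* = (D/Q*)S + (Q*/2)H = √(2DSH) ≈ $34,326.68.
Cost at Q = 560: (58,560/560)×256 + (560/2)×39.3 = $26,770.29 + $11,004.00 = $37,774.29.
Excess = $37,774.29 − $34,326.68 = $3,447.61.

Extra cost ≈ $3,448 per year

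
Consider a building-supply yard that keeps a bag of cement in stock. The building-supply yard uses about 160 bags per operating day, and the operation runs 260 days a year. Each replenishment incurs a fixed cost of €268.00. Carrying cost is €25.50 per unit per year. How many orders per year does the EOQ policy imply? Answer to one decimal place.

Annual demand D = 160 × 260 = 41,600.
Q* = √(2DS/H) = √(2 × 41,600 × 268 / 25.5) ≈ 935.10.
Orders per year = D / Q* = 41,600 / 935.10 ≈ 44.487.

N ≈ 44.5 orders per year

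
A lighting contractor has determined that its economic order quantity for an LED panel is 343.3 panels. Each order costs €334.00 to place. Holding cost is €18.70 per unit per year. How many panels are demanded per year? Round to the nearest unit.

Invert the EOQ relation Q*² = 2DS/H.
From Q* = √(2DS/H): D = Q*²H / (2S) = 343.3² × 18.7 / (2 × 334) = 3299.231.

D ≈ 3,299 panels per year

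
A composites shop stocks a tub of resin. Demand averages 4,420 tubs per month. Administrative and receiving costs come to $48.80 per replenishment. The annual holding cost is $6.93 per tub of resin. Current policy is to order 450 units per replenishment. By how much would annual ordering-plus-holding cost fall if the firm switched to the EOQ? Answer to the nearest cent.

Extra cost ≈ $1,321.61 per year

Annual demand D = 4,420 × 12 = 53,040.
EOQ = √(2DS/H) = √(2 × 53,040 × 48.8 / 6.93) ≈ 864.29.
Cost at Q* = (D/Q*)S + (Q*/2)H = √(2DSH) ≈ $5,989.54.
Cost at Q = 450: (53,040/450)×48.8 + (450/2)×6.93 = $5,751.89 + $1,559.25 = $7,311.14.
Excess = $7,311.14 − $5,989.54 = $1,321.61.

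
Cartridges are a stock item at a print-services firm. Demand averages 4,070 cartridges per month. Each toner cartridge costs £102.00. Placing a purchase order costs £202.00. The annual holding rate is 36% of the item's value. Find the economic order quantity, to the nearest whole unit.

Q* ≈ 733 cartridges

Annual demand D = 4,070 × 12 = 48,840.
Holding cost H = 0.36 × £102.00 = £36.7200 per unit per year.
EOQ = √(2DS / H) = √(2 × 48,840 × 202 / 36.72).
= √(19,731,360 / 36.72) = √537,346.4052 ≈ 733.039.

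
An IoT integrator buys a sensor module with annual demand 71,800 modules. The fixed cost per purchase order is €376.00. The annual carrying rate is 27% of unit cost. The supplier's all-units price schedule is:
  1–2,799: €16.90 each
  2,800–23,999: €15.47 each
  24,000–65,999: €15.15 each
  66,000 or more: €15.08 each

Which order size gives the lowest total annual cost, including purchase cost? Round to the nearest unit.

Holding cost per unit per year at price C is H = 0.27·C.
Candidates are each tier's EOQ (if it falls in that tier) and each price-break quantity.
Tier 1 (€16.90): EOQ = 3439.9 exceeds tier's upper bound 2799, so this tier is dominated.
EOQ at €15.47 = 3595.4 (feasible in tier 2): TC = 71,800×€15.47 + (71,800/3595.4)×376 + (3595.4/2)×0.27×€15.47 = €1,125,763.52.
EOQ at €15.15 = 3633.1 < 24000, so use break Q=24000: TC = 71,800×€15.15 + (71,800/24000.0)×376 + (24000.0/2)×0.27×€15.15 = €1,137,980.87.
EOQ at €15.08 = 3641.6 < 66000, so use break Q=66000: TC = 71,800×€15.08 + (71,800/66000.0)×376 + (66000.0/2)×0.27×€15.08 = €1,217,515.84.
Lowest total cost is €1,125,763.52 at Q = 3595.4.

Q* ≈ 3,595 modules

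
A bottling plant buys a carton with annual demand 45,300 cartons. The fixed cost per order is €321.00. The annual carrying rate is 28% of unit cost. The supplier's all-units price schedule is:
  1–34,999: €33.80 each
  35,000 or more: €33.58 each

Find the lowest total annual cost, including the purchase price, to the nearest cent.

Holding cost per unit per year at price C is H = 0.28·C.
For each price level, check whether its EOQ is feasible; otherwise the best quantity at that price is the breakpoint.
EOQ at €33.80 = 1753.0 (feasible in tier 1): TC = 45,300×€33.80 + (45,300/1753.0)×321 + (1753.0/2)×0.28×€33.80 = €1,547,730.29.
EOQ at €33.58 = 1758.7 < 35000, so use break Q=35000: TC = 45,300×€33.58 + (45,300/35000.0)×321 + (35000.0/2)×0.28×€33.58 = €1,686,131.47.
Lowest total cost among the candidates is at Q = 1753.0.

TC* ≈ €1,547,730.29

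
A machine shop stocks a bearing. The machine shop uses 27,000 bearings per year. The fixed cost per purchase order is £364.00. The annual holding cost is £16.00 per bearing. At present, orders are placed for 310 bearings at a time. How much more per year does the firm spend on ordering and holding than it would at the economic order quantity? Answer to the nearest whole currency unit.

Extra cost ≈ £16,449 per year

EOQ = √(2DS/H) = √(2 × 27,000 × 364 / 16) ≈ 1108.38.
Cost at Q* = (D/Q*)S + (Q*/2)H = √(2DSH) ≈ £17,734.04.
Cost at Q = 310: (27,000/310)×364 + (310/2)×16 = £31,703.23 + £2,480.00 = £34,183.23.
Excess = £34,183.23 − £17,734.04 = £16,449.19.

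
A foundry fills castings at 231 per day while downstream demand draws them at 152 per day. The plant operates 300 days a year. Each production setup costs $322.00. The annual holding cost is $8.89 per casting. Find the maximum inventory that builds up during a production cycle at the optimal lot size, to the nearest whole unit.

Annual demand D = 152 × 300 = 45,600.
Production build-up factor (1 − d/p) = 1 − 152/231 = 0.3420.
Q* = √(2DS / (H(1 − d/p))) = √(2 × 45,600 × 322 / (8.89 × 0.3420)).
= √(29,366,400 / 3.0403) ≈ 3107.899.
Maximum inventory = Q*(1 − d/p) = 3107.899 × 0.3420 ≈ 1062.875.

I_max ≈ 1,063 castings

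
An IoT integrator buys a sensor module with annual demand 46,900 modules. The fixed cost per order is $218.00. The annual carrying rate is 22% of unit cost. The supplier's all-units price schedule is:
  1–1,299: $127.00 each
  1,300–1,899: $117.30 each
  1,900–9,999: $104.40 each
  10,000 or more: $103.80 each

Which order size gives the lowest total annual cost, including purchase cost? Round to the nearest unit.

Holding cost per unit per year at price C is H = 0.22·C.
For each price level, check whether its EOQ is feasible; otherwise the best quantity at that price is the breakpoint.
EOQ at $127.00 = 855.5 (feasible in tier 1): TC = 46,900×$127.00 + (46,900/855.5)×218 + (855.5/2)×0.22×$127.00 = $5,980,202.47.
EOQ at $117.30 = 890.2 < 1300, so use break Q=1300: TC = 46,900×$117.30 + (46,900/1300.0)×218 + (1300.0/2)×0.22×$117.30 = $5,526,008.67.
EOQ at $104.40 = 943.6 < 1900, so use break Q=1900: TC = 46,900×$104.40 + (46,900/1900.0)×218 + (1900.0/2)×0.22×$104.40 = $4,923,560.76.
EOQ at $103.80 = 946.3 < 10000, so use break Q=10000: TC = 46,900×$103.80 + (46,900/10000.0)×218 + (10000.0/2)×0.22×$103.80 = $4,983,422.42.
Lowest total cost is $4,923,560.76 at Q = 1900.0.

Q* ≈ 1,900 modules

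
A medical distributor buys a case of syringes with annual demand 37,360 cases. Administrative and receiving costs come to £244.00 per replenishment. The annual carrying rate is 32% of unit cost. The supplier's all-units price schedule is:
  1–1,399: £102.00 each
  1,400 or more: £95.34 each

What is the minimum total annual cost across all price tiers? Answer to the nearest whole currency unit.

Holding cost per unit per year at price C is H = 0.32·C.
Candidates are each tier's EOQ (if it falls in that tier) and each price-break quantity.
EOQ at £102.00 = 747.4 (feasible in tier 1): TC = 37,360×£102.00 + (37,360/747.4)×244 + (747.4/2)×0.32×£102.00 = £3,835,114.30.
EOQ at £95.34 = 773.0 < 1400, so use break Q=1400: TC = 37,360×£95.34 + (37,360/1400.0)×244 + (1400.0/2)×0.32×£95.34 = £3,589,769.87.
Lowest total cost among the candidates is at Q = 1400.0.

TC* ≈ £3,589,770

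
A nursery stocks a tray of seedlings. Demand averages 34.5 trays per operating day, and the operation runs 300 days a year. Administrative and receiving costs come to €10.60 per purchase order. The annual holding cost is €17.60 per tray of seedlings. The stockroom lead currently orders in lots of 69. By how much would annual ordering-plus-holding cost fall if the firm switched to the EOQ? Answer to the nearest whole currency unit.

Extra cost ≈ €232 per year

Annual demand D = 34.5 × 300 = 10,350.
EOQ = √(2DS/H) = √(2 × 10,350 × 10.6 / 17.6) ≈ 111.66.
Cost at Q* = (D/Q*)S + (Q*/2)H = √(2DSH) ≈ €1,965.14.
Cost at Q = 69: (10,350/69)×10.6 + (69/2)×17.6 = €1,590.00 + €607.20 = €2,197.20.
Excess = €2,197.20 − €1,965.14 = €232.06.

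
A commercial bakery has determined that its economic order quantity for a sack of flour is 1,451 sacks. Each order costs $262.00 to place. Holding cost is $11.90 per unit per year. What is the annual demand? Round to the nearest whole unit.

Squaring Q* = √(2DS/H) gives Q*² = 2DS/H.
From Q* = √(2DS/H): D = Q*²H / (2S) = 1,451² × 11.9 / (2 × 262) = 47813.496.

D ≈ 47,813 sacks per year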